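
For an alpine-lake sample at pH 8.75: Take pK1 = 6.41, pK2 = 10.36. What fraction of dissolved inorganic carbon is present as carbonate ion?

α₂ = 1 / (1 + [H⁺]/K2 + [H⁺]²/(K1K2)) = 1 / (1 + 10^+1.61 + 10^-0.73)
   = 1 / (1 + 40.738 + 0.18621) = 1/41.924 = 0.02385

α₂ = 0.0239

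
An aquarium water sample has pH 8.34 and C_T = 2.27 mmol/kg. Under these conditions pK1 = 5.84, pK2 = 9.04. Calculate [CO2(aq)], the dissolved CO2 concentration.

[CO2*] = 5.97 μmol/kg

α₀ = 1 / (1 + K1/[H⁺] + K1K2/[H⁺]²) = 1 / (1 + 10^+2.50 + 10^+1.80)
   = 1 / (1 + 316.23 + 63.096) = 1/380.32 = 0.002629
[CO2*] = α₀ × DIC = 0.002629 × 2.27 = 0.00597 mmol/kg = 5.97 μmol/kg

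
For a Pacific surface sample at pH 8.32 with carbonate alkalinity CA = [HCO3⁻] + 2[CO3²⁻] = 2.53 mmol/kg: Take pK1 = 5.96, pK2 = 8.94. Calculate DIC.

CA = [HCO3⁻] + 2[CO3²⁻] = (α₁ + 2α₂)·DIC
At pH 8.32: [H⁺]/K1 = 10^-2.36 = 0.0043652, K2/[H⁺] = 10^-0.62 = 0.23988
α₁ = 1/(1 + 0.0043652 + 0.23988) = 1/1.2442 = 0.8037; α₂ = α₁·K2/[H⁺] = 0.1928
α₁ + 2α₂ = 1.1893
DIC = CA / (α₁ + 2α₂) = 2.53 / 1.1893 = 2.13 mmol/kg

DIC = 2.13 mmol/kg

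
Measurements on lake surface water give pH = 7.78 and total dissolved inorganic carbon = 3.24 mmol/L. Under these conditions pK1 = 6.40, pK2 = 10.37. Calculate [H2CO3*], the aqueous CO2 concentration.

[CO2*] = 0.129 mmol/L

α₀ = 1 / (1 + K1/[H⁺] + K1K2/[H⁺]²) = 1 / (1 + 10^+1.38 + 10^-1.21)
   = 1 / (1 + 23.988 + 0.061660) = 1/25.050 = 0.03992
[CO2*] = α₀ × DIC = 0.03992 × 3.24 = 0.129 mmol/L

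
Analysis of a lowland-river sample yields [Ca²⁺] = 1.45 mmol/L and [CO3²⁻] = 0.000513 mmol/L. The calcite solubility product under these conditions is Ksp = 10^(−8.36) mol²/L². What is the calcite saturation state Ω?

Ksp = 10^(−8.36) = 4.365×10^-9
Ω = [Ca²⁺][CO3²⁻]/Ksp = (1.45×10^-3)(0.000513×10^-3) / 4.365×10^-9 = 0.170

Ω = 0.170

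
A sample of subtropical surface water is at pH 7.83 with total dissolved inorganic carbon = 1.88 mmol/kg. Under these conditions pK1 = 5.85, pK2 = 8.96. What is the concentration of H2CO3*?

α₀ = 1 / (1 + K1/[H⁺] + K1K2/[H⁺]²) = 1 / (1 + 10^+1.98 + 10^+0.85)
   = 1 / (1 + 95.499 + 7.0795) = 1/103.58 = 0.009654
[CO2*] = α₀ × DIC = 0.009654 × 1.88 = 0.0182 mmol/kg = 18.2 μmol/kg

[CO2*] = 18.2 μmol/kg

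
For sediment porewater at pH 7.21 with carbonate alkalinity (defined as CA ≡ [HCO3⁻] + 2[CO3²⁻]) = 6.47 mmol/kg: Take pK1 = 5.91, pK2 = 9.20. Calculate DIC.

CA = [HCO3⁻] + 2[CO3²⁻] = (α₁ + 2α₂)·DIC
At pH 7.21: [H⁺]/K1 = 10^-1.30 = 0.050119, K2/[H⁺] = 10^-1.99 = 0.010233
α₁ = 1/(1 + 0.050119 + 0.010233) = 1/1.0604 = 0.9431; α₂ = α₁·K2/[H⁺] = 0.009651
α₁ + 2α₂ = 0.9624
DIC = CA / (α₁ + 2α₂) = 6.47 / 0.9624 = 6.72 mmol/kg

DIC = 6.72 mmol/kg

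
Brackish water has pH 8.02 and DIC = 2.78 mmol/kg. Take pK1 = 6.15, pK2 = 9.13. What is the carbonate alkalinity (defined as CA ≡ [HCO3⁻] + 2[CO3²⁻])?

CA = [HCO3⁻] + 2[CO3²⁻] = (α₁ + 2α₂)·DIC
At pH 8.02: [H⁺]/K1 = 10^-1.87 = 0.013490, K2/[H⁺] = 10^-1.11 = 0.077625
α₁ = 1/(1 + 0.013490 + 0.077625) = 1/1.0911 = 0.9165; α₂ = α₁·K2/[H⁺] = 0.07114
α₁ + 2α₂ = 1.0588
CA = 1.0588 × 2.78 = 2.94 mmol/kg

CA = 2.94 mmol/kg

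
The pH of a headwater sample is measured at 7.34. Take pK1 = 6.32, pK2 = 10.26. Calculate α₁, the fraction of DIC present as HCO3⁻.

α₁ = 1 / (1 + [H⁺]/K1 + K2/[H⁺]) = 1 / (1 + 10^-1.02 + 10^-2.92)
   = 1 / (1 + 0.095499 + 0.0012023) = 1/1.0967 = 0.9118

α₁ = 0.912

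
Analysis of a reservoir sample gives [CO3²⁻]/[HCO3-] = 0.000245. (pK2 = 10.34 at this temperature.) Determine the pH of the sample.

From K2 = [H⁺][CO3²⁻]/[HCO3-]:  pH = pK2 + log₁₀([CO3²⁻]/[HCO3-])
log₁₀(0.000245) = -3.611
pH = 10.34 + (-3.611) = 6.73

pH = 6.73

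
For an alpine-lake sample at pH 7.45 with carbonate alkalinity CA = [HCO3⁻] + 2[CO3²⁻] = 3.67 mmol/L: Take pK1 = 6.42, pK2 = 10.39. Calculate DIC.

CA = [HCO3⁻] + 2[CO3²⁻] = (α₁ + 2α₂)·DIC
At pH 7.45: [H⁺]/K1 = 10^-1.03 = 0.093325, K2/[H⁺] = 10^-2.94 = 0.0011482
α₁ = 1/(1 + 0.093325 + 0.0011482) = 1/1.0945 = 0.9137; α₂ = α₁·K2/[H⁺] = 0.001049
α₁ + 2α₂ = 0.9158
DIC = CA / (α₁ + 2α₂) = 3.67 / 0.9158 = 4.01 mmol/L

DIC = 4.01 mmol/L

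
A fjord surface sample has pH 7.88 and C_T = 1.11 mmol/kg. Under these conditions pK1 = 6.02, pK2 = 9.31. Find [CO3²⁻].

[CO3²⁻] = 0.0392 mmol/kg

α₂ = 1 / (1 + [H⁺]/K2 + [H⁺]²/(K1K2)) = 1 / (1 + 10^+1.43 + 10^-0.43)
   = 1 / (1 + 26.915 + 0.37154) = 1/28.287 = 0.03535
[CO3²⁻] = α₂ × DIC = 0.03535 × 1.11 = 0.0392 mmol/kg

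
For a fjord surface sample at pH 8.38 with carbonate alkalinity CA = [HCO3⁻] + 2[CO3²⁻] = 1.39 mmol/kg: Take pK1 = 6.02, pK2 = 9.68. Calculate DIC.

DIC = 1.33 mmol/kg

CA = [HCO3⁻] + 2[CO3²⁻] = (α₁ + 2α₂)·DIC
At pH 8.38: [H⁺]/K1 = 10^-2.36 = 0.0043652, K2/[H⁺] = 10^-1.30 = 0.050119
α₁ = 1/(1 + 0.0043652 + 0.050119) = 1/1.0545 = 0.9483; α₂ = α₁·K2/[H⁺] = 0.04753
α₁ + 2α₂ = 1.0434
DIC = CA / (α₁ + 2α₂) = 1.39 / 1.0434 = 1.33 mmol/kg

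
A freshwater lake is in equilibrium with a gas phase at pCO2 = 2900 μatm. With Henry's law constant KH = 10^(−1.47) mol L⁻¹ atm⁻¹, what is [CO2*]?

KH = 10^(−1.47) = 3.388×10^-2 mol L⁻¹ atm⁻¹
[CO2*] = KH · pCO2 = 3.388×10^-2 × 2900×10^-6 atm = 9.83×10^-5 mol/L

[CO2*] = 98.3 μmol/L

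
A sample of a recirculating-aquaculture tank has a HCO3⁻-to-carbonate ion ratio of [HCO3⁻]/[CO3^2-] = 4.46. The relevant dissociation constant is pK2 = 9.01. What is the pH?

From K2 = [H⁺][CO3^2-]/[HCO3⁻]:  pH = pK2 − log₁₀([HCO3⁻]/[CO3^2-])
log₁₀(4.46) = +0.649
pH = 9.01 − (+0.649) = 8.36

pH = 8.36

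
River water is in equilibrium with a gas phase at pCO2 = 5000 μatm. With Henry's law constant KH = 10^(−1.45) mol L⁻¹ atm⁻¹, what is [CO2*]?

[CO2*] = 177 μmol/L

KH = 10^(−1.45) = 3.548×10^-2 mol L⁻¹ atm⁻¹
[CO2*] = KH · pCO2 = 3.548×10^-2 × 5000×10^-6 atm = 1.77×10^-4 mol/L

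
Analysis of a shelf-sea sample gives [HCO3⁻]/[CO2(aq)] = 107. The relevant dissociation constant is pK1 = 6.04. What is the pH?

From K1 = [H⁺][HCO3⁻]/[CO2(aq)]:  pH = pK1 + log₁₀([HCO3⁻]/[CO2(aq)])
log₁₀(107) = +2.029
pH = 6.04 + (+2.029) = 8.07

pH = 8.07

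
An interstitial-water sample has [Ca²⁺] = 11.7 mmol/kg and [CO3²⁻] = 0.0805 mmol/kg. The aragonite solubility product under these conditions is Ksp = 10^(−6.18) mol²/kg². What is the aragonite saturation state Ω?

Ω = 1.43

Ksp = 10^(−6.18) = 6.607×10^-7
Ω = [Ca²⁺][CO3²⁻]/Ksp = (11.7×10^-3)(0.0805×10^-3) / 6.607×10^-7 = 1.43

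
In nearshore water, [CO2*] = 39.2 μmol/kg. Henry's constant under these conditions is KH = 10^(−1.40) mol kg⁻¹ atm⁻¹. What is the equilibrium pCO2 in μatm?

KH = 10^(−1.40) = 3.981×10^-2 mol kg⁻¹ atm⁻¹
pCO2 = [CO2*]/KH = 39.2×10^-6 / 3.981×10^-2 = 9.85×10^-4 atm = 985 μatm

pCO2 = 985 μatm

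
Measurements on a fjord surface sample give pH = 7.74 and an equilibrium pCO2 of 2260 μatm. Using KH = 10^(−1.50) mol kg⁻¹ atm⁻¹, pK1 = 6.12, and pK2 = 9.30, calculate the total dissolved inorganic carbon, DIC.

[CO2*] = KH · pCO2 = 10^(−1.50) × 2260×10^-6 = 7.147×10^-5 mol/kg
α₀ = 1/(1 + K1/[H⁺] + K1K2/[H⁺]²) = 1/(1 + 10^+1.62 + 10^+0.06) = 0.02281
DIC = [CO2*]/α₀ = 7.147×10^-5 / 0.02281 = 3.13 mmol/kg

DIC = 3.13 mmol/kg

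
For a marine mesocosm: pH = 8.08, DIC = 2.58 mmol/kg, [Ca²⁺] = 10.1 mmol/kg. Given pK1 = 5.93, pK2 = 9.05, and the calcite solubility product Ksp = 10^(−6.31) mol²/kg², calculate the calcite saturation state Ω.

Ω = 5.12

α₂ = 1 / (1 + [H⁺]/K2 + [H⁺]²/(K1K2)) = 1 / (1 + 10^+0.97 + 10^-1.18)
   = 1 / (1 + 9.3325 + 0.066069) = 1/10.399 = 0.09617
[CO3²⁻] = α₂ × DIC = 0.09617 × 2.58 = 0.2481 mmol/kg
Ksp = 10^(−6.31) = 4.898×10^-7
Ω = [Ca²⁺][CO3²⁻]/Ksp = (10.1×10^-3)(2.481×10^-4) / 4.898×10^-7 = 5.12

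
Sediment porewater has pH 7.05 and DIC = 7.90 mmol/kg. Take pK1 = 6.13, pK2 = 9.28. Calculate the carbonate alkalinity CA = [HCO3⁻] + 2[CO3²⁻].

CA = 7.10 mmol/kg

CA = [HCO3⁻] + 2[CO3²⁻] = (α₁ + 2α₂)·DIC
At pH 7.05: [H⁺]/K1 = 10^-0.92 = 0.12023, K2/[H⁺] = 10^-2.23 = 0.0058884
α₁ = 1/(1 + 0.12023 + 0.0058884) = 1/1.1261 = 0.8880; α₂ = α₁·K2/[H⁺] = 0.005229
α₁ + 2α₂ = 0.8985
CA = 0.8985 × 7.90 = 7.10 mmol/kg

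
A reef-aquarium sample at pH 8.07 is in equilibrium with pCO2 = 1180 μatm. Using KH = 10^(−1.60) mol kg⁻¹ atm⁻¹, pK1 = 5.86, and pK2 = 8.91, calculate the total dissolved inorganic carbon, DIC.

DIC = 5.53 mmol/kg

[CO2*] = KH · pCO2 = 10^(−1.60) × 1180×10^-6 = 2.964×10^-5 mol/kg
α₀ = 1/(1 + K1/[H⁺] + K1K2/[H⁺]²) = 1/(1 + 10^+2.21 + 10^+1.37) = 0.005358
DIC = [CO2*]/α₀ = 2.964×10^-5 / 0.005358 = 5.53 mmol/kg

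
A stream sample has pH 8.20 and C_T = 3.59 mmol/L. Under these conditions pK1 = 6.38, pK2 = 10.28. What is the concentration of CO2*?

α₀ = 1 / (1 + K1/[H⁺] + K1K2/[H⁺]²) = 1 / (1 + 10^+1.82 + 10^-0.26)
   = 1 / (1 + 66.069 + 0.54954) = 1/67.619 = 0.01479
[CO2*] = α₀ × DIC = 0.01479 × 3.59 = 0.0531 mmol/L

[CO2*] = 0.0531 mmol/L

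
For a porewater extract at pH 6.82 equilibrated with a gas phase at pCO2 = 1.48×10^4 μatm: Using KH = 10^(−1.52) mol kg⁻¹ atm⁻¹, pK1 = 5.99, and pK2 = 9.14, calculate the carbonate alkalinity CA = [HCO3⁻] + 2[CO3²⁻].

[CO2*] = KH · pCO2 = 10^(−1.52) × 1.48×10^4×10^-6 = 4.470×10^-4 mol/kg
α₀ = 1/(1 + K1/[H⁺] + K1K2/[H⁺]²) = 1/(1 + 10^+0.83 + 10^-1.49) = 0.1283
DIC = [CO2*]/α₀ = 4.470×10^-4 / 0.1283 = 3.483 mmol/kg
CA = (α₁ + 2α₂)·DIC = (0.8675 + 2×0.004152) × 3.483 = 3.05 mmol/kg

CA = 3.05 mmol/kg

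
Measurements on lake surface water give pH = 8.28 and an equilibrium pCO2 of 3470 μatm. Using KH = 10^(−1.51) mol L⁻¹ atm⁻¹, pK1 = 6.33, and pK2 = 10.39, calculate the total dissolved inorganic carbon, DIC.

[CO2*] = KH · pCO2 = 10^(−1.51) × 3470×10^-6 = 1.072×10^-4 mol/L
α₀ = 1/(1 + K1/[H⁺] + K1K2/[H⁺]²) = 1/(1 + 10^+1.95 + 10^-0.16) = 0.01101
DIC = [CO2*]/α₀ = 1.072×10^-4 / 0.01101 = 9.74 mmol/L

DIC = 9.74 mmol/L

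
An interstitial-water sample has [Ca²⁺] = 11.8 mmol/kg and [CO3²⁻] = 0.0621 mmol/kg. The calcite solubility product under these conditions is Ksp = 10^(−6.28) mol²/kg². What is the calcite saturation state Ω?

Ksp = 10^(−6.28) = 5.248×10^-7
Ω = [Ca²⁺][CO3²⁻]/Ksp = (11.8×10^-3)(0.0621×10^-3) / 5.248×10^-7 = 1.40

Ω = 1.40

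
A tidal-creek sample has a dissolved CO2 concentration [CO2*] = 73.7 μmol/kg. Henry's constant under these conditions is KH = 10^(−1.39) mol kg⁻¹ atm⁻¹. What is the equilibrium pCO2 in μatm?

pCO2 = 1810 μatm

KH = 10^(−1.39) = 4.074×10^-2 mol kg⁻¹ atm⁻¹
pCO2 = [CO2*]/KH = 73.7×10^-6 / 4.074×10^-2 = 1.81×10^-3 atm = 1810 μatm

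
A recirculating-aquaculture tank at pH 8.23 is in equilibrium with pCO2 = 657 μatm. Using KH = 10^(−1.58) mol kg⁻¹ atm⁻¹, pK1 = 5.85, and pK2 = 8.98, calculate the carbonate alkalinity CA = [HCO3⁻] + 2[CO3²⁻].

CA = 5.62 mmol/kg

[CO2*] = KH · pCO2 = 10^(−1.58) × 657×10^-6 = 1.728×10^-5 mol/kg
α₀ = 1/(1 + K1/[H⁺] + K1K2/[H⁺]²) = 1/(1 + 10^+2.38 + 10^+1.63) = 0.003527
DIC = [CO2*]/α₀ = 1.728×10^-5 / 0.003527 = 4.900 mmol/kg
CA = (α₁ + 2α₂)·DIC = (0.8460 + 2×0.1504) × 4.900 = 5.62 mmol/kg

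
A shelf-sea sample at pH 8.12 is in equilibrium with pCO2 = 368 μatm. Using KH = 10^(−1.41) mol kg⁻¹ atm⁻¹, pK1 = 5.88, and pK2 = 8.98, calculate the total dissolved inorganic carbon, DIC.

[CO2*] = KH · pCO2 = 10^(−1.41) × 368×10^-6 = 1.432×10^-5 mol/kg
α₀ = 1/(1 + K1/[H⁺] + K1K2/[H⁺]²) = 1/(1 + 10^+2.24 + 10^+1.38) = 0.005031
DIC = [CO2*]/α₀ = 1.432×10^-5 / 0.005031 = 2.85 mmol/kg

DIC = 2.85 mmol/kg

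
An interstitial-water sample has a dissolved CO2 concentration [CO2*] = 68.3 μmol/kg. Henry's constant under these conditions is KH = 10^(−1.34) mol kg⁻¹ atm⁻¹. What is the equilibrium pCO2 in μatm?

pCO2 = 1490 μatm

KH = 10^(−1.34) = 4.571×10^-2 mol kg⁻¹ atm⁻¹
pCO2 = [CO2*]/KH = 68.3×10^-6 / 4.571×10^-2 = 1.49×10^-3 atm = 1490 μatm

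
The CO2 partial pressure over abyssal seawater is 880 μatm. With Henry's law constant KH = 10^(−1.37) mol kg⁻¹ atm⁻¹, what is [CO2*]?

KH = 10^(−1.37) = 4.266×10^-2 mol kg⁻¹ atm⁻¹
[CO2*] = KH · pCO2 = 4.266×10^-2 × 880×10^-6 atm = 3.75×10^-5 mol/kg

[CO2*] = 37.5 μmol/kg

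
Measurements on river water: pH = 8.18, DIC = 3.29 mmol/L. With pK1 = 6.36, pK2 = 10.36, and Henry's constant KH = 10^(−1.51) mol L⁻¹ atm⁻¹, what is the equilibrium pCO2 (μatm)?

α₀ = 1 / (1 + K1/[H⁺] + K1K2/[H⁺]²) = 1 / (1 + 10^+1.82 + 10^-0.36)
   = 1 / (1 + 66.069 + 0.43652) = 1/67.506 = 0.01481
[CO2*] = α₀ × DIC = 0.01481 × 3.29 = 0.04874 mmol/L
pCO2 = [CO2*]/KH = 4.874×10^-5 / 3.090×10^-2 = 1580 μatm

pCO2 = 1580 μatm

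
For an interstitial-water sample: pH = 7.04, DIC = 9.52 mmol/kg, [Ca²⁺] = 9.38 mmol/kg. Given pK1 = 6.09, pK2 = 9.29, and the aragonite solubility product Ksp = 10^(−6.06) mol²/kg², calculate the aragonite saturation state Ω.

α₂ = 1 / (1 + [H⁺]/K2 + [H⁺]²/(K1K2)) = 1 / (1 + 10^+2.25 + 10^+1.30)
   = 1 / (1 + 177.83 + 19.953) = 1/198.78 = 0.005031
[CO3²⁻] = α₂ × DIC = 0.005031 × 9.52 = 0.04789 mmol/kg
Ksp = 10^(−6.06) = 8.710×10^-7
Ω = [Ca²⁺][CO3²⁻]/Ksp = (9.38×10^-3)(4.789×10^-5) / 8.710×10^-7 = 0.516

Ω = 0.516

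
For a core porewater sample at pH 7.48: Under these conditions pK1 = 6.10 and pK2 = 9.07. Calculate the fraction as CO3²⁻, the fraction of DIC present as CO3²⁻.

α₂ = 0.0241

α₂ = 1 / (1 + [H⁺]/K2 + [H⁺]²/(K1K2)) = 1 / (1 + 10^+1.59 + 10^+0.21)
   = 1 / (1 + 38.905 + 1.6218) = 1/41.526 = 0.02408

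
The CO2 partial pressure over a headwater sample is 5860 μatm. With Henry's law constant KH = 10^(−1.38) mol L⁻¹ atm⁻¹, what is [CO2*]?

[CO2*] = 244 μmol/L

KH = 10^(−1.38) = 4.169×10^-2 mol L⁻¹ atm⁻¹
[CO2*] = KH · pCO2 = 4.169×10^-2 × 5860×10^-6 atm = 2.44×10^-4 mol/L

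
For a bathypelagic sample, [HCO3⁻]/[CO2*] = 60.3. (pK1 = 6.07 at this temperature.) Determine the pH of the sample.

From K1 = [H⁺][HCO3⁻]/[CO2*]:  pH = pK1 + log₁₀([HCO3⁻]/[CO2*])
log₁₀(60.3) = +1.780
pH = 6.07 + (+1.780) = 7.85

pH = 7.85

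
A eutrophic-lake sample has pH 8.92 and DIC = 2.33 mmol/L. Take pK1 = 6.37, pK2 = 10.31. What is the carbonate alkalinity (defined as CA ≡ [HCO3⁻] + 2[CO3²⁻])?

CA = [HCO3⁻] + 2[CO3²⁻] = (α₁ + 2α₂)·DIC
At pH 8.92: [H⁺]/K1 = 10^-2.55 = 0.0028184, K2/[H⁺] = 10^-1.39 = 0.040738
α₁ = 1/(1 + 0.0028184 + 0.040738) = 1/1.0436 = 0.9583; α₂ = α₁·K2/[H⁺] = 0.03904
α₁ + 2α₂ = 1.0363
CA = 1.0363 × 2.33 = 2.41 mmol/L

CA = 2.41 mmol/L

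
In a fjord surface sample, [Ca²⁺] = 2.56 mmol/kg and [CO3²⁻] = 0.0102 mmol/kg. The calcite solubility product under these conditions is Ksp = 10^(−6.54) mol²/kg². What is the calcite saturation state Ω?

Ω = 0.0905

Ksp = 10^(−6.54) = 2.884×10^-7
Ω = [Ca²⁺][CO3²⁻]/Ksp = (2.56×10^-3)(0.0102×10^-3) / 2.884×10^-7 = 0.0905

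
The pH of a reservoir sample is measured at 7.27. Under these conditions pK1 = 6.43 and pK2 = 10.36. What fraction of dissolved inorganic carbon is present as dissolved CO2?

α₀ = 0.126

α₀ = 1 / (1 + K1/[H⁺] + K1K2/[H⁺]²) = 1 / (1 + 10^+0.84 + 10^-2.25)
   = 1 / (1 + 6.9183 + 0.0056234) = 1/7.9239 = 0.1262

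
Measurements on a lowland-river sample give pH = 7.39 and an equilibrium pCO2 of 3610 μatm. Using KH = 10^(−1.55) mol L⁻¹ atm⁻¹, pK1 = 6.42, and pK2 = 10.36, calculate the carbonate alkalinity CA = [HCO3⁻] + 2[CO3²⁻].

[CO2*] = KH · pCO2 = 10^(−1.55) × 3610×10^-6 = 1.017×10^-4 mol/L
α₀ = 1/(1 + K1/[H⁺] + K1K2/[H⁺]²) = 1/(1 + 10^+0.97 + 10^-2.00) = 0.09669
DIC = [CO2*]/α₀ = 1.017×10^-4 / 0.09669 = 1.052 mmol/L
CA = (α₁ + 2α₂)·DIC = (0.9023 + 2×0.0009669) × 1.052 = 0.952 mmol/L

CA = 0.952 mmol/L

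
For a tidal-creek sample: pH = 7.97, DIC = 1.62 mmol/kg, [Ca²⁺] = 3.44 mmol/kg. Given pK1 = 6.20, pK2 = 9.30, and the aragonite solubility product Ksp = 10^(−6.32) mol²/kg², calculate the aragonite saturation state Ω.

Ω = 0.512

α₂ = 1 / (1 + [H⁺]/K2 + [H⁺]²/(K1K2)) = 1 / (1 + 10^+1.33 + 10^-0.44)
   = 1 / (1 + 21.380 + 0.36308) = 1/22.743 = 0.04397
[CO3²⁻] = α₂ × DIC = 0.04397 × 1.62 = 0.07123 mmol/kg
Ksp = 10^(−6.32) = 4.786×10^-7
Ω = [Ca²⁺][CO3²⁻]/Ksp = (3.44×10^-3)(7.123×10^-5) / 4.786×10^-7 = 0.512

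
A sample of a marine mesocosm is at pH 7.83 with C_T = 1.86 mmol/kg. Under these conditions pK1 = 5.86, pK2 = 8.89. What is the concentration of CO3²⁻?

[CO3²⁻] = 0.148 mmol/kg

α₂ = 1 / (1 + [H⁺]/K2 + [H⁺]²/(K1K2)) = 1 / (1 + 10^+1.06 + 10^-0.91)
   = 1 / (1 + 11.482 + 0.12303) = 1/12.605 = 0.07934
[CO3²⁻] = α₂ × DIC = 0.07934 × 1.86 = 0.148 mmol/kg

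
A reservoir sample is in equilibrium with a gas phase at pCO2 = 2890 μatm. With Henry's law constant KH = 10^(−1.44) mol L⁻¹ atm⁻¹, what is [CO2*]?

KH = 10^(−1.44) = 3.631×10^-2 mol L⁻¹ atm⁻¹
[CO2*] = KH · pCO2 = 3.631×10^-2 × 2890×10^-6 atm = 1.05×10^-4 mol/L

[CO2*] = 105 μmol/L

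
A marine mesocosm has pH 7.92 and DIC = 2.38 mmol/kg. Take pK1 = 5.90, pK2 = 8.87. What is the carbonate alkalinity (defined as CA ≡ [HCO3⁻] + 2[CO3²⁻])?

CA = [HCO3⁻] + 2[CO3²⁻] = (α₁ + 2α₂)·DIC
At pH 7.92: [H⁺]/K1 = 10^-2.02 = 0.0095499, K2/[H⁺] = 10^-0.95 = 0.11220
α₁ = 1/(1 + 0.0095499 + 0.11220) = 1/1.1218 = 0.8915; α₂ = α₁·K2/[H⁺] = 0.1000
α₁ + 2α₂ = 1.0915
CA = 1.0915 × 2.38 = 2.60 mmol/kg

CA = 2.60 mmol/kg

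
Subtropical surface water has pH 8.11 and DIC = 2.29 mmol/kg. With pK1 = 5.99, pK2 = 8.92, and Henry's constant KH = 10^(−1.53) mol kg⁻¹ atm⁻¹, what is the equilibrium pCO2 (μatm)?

α₀ = 1 / (1 + K1/[H⁺] + K1K2/[H⁺]²) = 1 / (1 + 10^+2.12 + 10^+1.31)
   = 1 / (1 + 131.83 + 20.417) = 1/153.24 = 0.006526
[CO2*] = α₀ × DIC = 0.006526 × 2.29 = 0.01494 mmol/kg = 14.94 μmol/kg
pCO2 = [CO2*]/KH = 1.494×10^-5 / 2.951×10^-2 = 506 μatm

pCO2 = 506 μatm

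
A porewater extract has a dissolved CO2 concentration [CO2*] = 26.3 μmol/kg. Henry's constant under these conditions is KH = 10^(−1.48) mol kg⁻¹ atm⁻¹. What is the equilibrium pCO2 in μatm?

pCO2 = 794 μatm

KH = 10^(−1.48) = 3.311×10^-2 mol kg⁻¹ atm⁻¹
pCO2 = [CO2*]/KH = 26.3×10^-6 / 3.311×10^-2 = 7.94×10^-4 atm = 794 μatm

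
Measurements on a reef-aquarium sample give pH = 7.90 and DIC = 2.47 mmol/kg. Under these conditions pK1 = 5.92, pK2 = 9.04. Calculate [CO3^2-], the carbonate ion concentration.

[CO3²⁻] = 0.165 mmol/kg

α₂ = 1 / (1 + [H⁺]/K2 + [H⁺]²/(K1K2)) = 1 / (1 + 10^+1.14 + 10^-0.84)
   = 1 / (1 + 13.804 + 0.14454) = 1/14.948 = 0.06690
[CO3²⁻] = α₂ × DIC = 0.06690 × 2.47 = 0.165 mmol/kg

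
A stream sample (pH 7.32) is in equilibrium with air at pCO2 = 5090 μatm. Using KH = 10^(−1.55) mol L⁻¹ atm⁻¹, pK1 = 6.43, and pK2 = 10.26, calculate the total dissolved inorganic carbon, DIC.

[CO2*] = KH · pCO2 = 10^(−1.55) × 5090×10^-6 = 1.435×10^-4 mol/L
α₀ = 1/(1 + K1/[H⁺] + K1K2/[H⁺]²) = 1/(1 + 10^+0.89 + 10^-2.05) = 0.1140
DIC = [CO2*]/α₀ = 1.435×10^-4 / 0.1140 = 1.26 mmol/L

DIC = 1.26 mmol/L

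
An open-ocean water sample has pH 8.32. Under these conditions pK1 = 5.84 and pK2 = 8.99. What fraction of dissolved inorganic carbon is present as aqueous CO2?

α₀ = 1 / (1 + K1/[H⁺] + K1K2/[H⁺]²) = 1 / (1 + 10^+2.48 + 10^+1.81)
   = 1 / (1 + 302.00 + 64.565) = 1/367.56 = 0.002721

α₀ = 0.00272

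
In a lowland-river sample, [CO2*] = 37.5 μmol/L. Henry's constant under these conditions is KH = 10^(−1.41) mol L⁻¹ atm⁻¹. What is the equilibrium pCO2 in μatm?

KH = 10^(−1.41) = 3.890×10^-2 mol L⁻¹ atm⁻¹
pCO2 = [CO2*]/KH = 37.5×10^-6 / 3.890×10^-2 = 9.64×10^-4 atm = 964 μatm

pCO2 = 964 μatm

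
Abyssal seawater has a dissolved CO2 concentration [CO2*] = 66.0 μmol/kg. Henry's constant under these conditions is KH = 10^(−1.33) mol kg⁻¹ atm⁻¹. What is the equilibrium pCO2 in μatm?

pCO2 = 1410 μatm

KH = 10^(−1.33) = 4.677×10^-2 mol kg⁻¹ atm⁻¹
pCO2 = [CO2*]/KH = 66.0×10^-6 / 4.677×10^-2 = 1.41×10^-3 atm = 1410 μatm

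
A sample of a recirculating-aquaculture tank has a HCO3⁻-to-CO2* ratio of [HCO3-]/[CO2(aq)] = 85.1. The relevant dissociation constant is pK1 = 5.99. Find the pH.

From K1 = [H⁺][HCO3-]/[CO2(aq)]:  pH = pK1 + log₁₀([HCO3-]/[CO2(aq)])
log₁₀(85.1) = +1.930
pH = 5.99 + (+1.930) = 7.92

pH = 7.92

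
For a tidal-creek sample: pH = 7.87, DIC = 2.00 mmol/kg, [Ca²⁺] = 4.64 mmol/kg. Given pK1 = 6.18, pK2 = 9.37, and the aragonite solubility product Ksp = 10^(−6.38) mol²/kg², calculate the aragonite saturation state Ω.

α₂ = 1 / (1 + [H⁺]/K2 + [H⁺]²/(K1K2)) = 1 / (1 + 10^+1.50 + 10^-0.19)
   = 1 / (1 + 31.623 + 0.64565) = 1/33.268 = 0.03006
[CO3²⁻] = α₂ × DIC = 0.03006 × 2.00 = 0.06012 mmol/kg
Ksp = 10^(−6.38) = 4.169×10^-7
Ω = [Ca²⁺][CO3²⁻]/Ksp = (4.64×10^-3)(6.012×10^-5) / 4.169×10^-7 = 0.669

Ω = 0.669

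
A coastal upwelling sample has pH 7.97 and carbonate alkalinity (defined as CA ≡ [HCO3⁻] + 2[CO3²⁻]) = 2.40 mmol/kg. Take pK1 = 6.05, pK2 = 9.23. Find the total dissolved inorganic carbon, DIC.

DIC = 2.31 mmol/kg

CA = [HCO3⁻] + 2[CO3²⁻] = (α₁ + 2α₂)·DIC
At pH 7.97: [H⁺]/K1 = 10^-1.92 = 0.012023, K2/[H⁺] = 10^-1.26 = 0.054954
α₁ = 1/(1 + 0.012023 + 0.054954) = 1/1.0670 = 0.9372; α₂ = α₁·K2/[H⁺] = 0.05150
α₁ + 2α₂ = 1.0402
DIC = CA / (α₁ + 2α₂) = 2.40 / 1.0402 = 2.31 mmol/kg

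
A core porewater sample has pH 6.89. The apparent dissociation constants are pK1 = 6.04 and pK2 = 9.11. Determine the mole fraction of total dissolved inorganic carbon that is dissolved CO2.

α₀ = 0.123

α₀ = 1 / (1 + K1/[H⁺] + K1K2/[H⁺]²) = 1 / (1 + 10^+0.85 + 10^-1.37)
   = 1 / (1 + 7.0795 + 0.042658) = 1/8.1221 = 0.1231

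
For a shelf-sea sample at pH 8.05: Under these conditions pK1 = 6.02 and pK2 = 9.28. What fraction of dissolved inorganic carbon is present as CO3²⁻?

α₂ = 1 / (1 + [H⁺]/K2 + [H⁺]²/(K1K2)) = 1 / (1 + 10^+1.23 + 10^-0.80)
   = 1 / (1 + 16.982 + 0.15849) = 1/18.141 = 0.05512

α₂ = 0.0551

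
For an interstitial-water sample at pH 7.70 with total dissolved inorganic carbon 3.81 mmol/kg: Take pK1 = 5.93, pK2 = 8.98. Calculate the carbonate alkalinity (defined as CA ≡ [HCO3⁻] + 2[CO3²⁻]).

CA = [HCO3⁻] + 2[CO3²⁻] = (α₁ + 2α₂)·DIC
At pH 7.70: [H⁺]/K1 = 10^-1.77 = 0.016982, K2/[H⁺] = 10^-1.28 = 0.052481
α₁ = 1/(1 + 0.016982 + 0.052481) = 1/1.0695 = 0.9350; α₂ = α₁·K2/[H⁺] = 0.04907
α₁ + 2α₂ = 1.0332
CA = 1.0332 × 3.81 = 3.94 mmol/kg

CA = 3.94 mmol/kg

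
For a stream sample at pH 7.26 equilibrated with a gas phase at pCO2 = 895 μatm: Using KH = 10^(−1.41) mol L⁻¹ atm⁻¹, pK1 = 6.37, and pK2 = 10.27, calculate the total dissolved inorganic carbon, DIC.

[CO2*] = KH · pCO2 = 10^(−1.41) × 895×10^-6 = 3.482×10^-5 mol/L
α₀ = 1/(1 + K1/[H⁺] + K1K2/[H⁺]²) = 1/(1 + 10^+0.89 + 10^-2.12) = 0.1140
DIC = [CO2*]/α₀ = 3.482×10^-5 / 0.1140 = 0.305 mmol/L

DIC = 0.305 mmol/L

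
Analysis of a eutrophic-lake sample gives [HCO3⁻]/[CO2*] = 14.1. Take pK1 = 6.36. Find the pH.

From K1 = [H⁺][HCO3⁻]/[CO2*]:  pH = pK1 + log₁₀([HCO3⁻]/[CO2*])
log₁₀(14.1) = +1.149
pH = 6.36 + (+1.149) = 7.51

pH = 7.51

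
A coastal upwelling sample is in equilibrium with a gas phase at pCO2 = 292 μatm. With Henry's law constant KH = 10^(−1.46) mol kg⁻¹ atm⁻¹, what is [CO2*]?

KH = 10^(−1.46) = 3.467×10^-2 mol kg⁻¹ atm⁻¹
[CO2*] = KH · pCO2 = 3.467×10^-2 × 292×10^-6 atm = 1.01×10^-5 mol/kg

[CO2*] = 10.1 μmol/kg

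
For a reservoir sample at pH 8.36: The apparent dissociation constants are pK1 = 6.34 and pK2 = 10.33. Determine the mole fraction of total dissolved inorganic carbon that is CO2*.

α₀ = 0.00936

α₀ = 1 / (1 + K1/[H⁺] + K1K2/[H⁺]²) = 1 / (1 + 10^+2.02 + 10^+0.05)
   = 1 / (1 + 104.71 + 1.1220) = 1/106.83 = 0.009360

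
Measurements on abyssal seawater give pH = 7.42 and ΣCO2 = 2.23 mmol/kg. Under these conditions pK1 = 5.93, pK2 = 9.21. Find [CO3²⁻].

α₂ = 1 / (1 + [H⁺]/K2 + [H⁺]²/(K1K2)) = 1 / (1 + 10^+1.79 + 10^+0.30)
   = 1 / (1 + 61.660 + 1.9953) = 1/64.655 = 0.01547
[CO3²⁻] = α₂ × DIC = 0.01547 × 2.23 = 0.0345 mmol/kg

[CO3²⁻] = 0.0345 mmol/kg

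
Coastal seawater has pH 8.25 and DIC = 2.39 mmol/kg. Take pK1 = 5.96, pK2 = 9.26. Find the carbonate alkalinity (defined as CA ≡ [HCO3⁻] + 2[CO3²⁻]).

CA = 2.59 mmol/kg

CA = [HCO3⁻] + 2[CO3²⁻] = (α₁ + 2α₂)·DIC
At pH 8.25: [H⁺]/K1 = 10^-2.29 = 0.0051286, K2/[H⁺] = 10^-1.01 = 0.097724
α₁ = 1/(1 + 0.0051286 + 0.097724) = 1/1.1029 = 0.9067; α₂ = α₁·K2/[H⁺] = 0.08861
α₁ + 2α₂ = 1.0840
CA = 1.0840 × 2.39 = 2.59 mmol/kg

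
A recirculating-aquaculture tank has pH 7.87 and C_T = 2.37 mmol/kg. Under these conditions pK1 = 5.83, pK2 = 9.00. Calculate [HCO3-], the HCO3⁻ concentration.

[HCO3⁻] = 2.19 mmol/kg

α₁ = 1 / (1 + [H⁺]/K1 + K2/[H⁺]) = 1 / (1 + 10^-2.04 + 10^-1.13)
   = 1 / (1 + 0.0091201 + 0.074131) = 1/1.0833 = 0.9231
[HCO3⁻] = α₁ × DIC = 0.9231 × 2.37 = 2.19 mmol/kg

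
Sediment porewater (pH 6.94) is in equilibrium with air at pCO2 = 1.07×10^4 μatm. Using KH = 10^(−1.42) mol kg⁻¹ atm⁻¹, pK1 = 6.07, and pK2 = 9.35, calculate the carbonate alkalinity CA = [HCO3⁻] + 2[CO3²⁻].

CA = 3.04 mmol/kg

[CO2*] = KH · pCO2 = 10^(−1.42) × 1.07×10^4×10^-6 = 4.068×10^-4 mol/kg
α₀ = 1/(1 + K1/[H⁺] + K1K2/[H⁺]²) = 1/(1 + 10^+0.87 + 10^-1.54) = 0.1185
DIC = [CO2*]/α₀ = 4.068×10^-4 / 0.1185 = 3.434 mmol/kg
CA = (α₁ + 2α₂)·DIC = (0.8781 + 2×0.003416) × 3.434 = 3.04 mmol/kg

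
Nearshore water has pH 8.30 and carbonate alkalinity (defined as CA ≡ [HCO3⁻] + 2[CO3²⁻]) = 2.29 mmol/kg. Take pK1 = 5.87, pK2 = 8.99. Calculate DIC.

DIC = 1.96 mmol/kg

CA = [HCO3⁻] + 2[CO3²⁻] = (α₁ + 2α₂)·DIC
At pH 8.30: [H⁺]/K1 = 10^-2.43 = 0.0037154, K2/[H⁺] = 10^-0.69 = 0.20417
α₁ = 1/(1 + 0.0037154 + 0.20417) = 1/1.2079 = 0.8279; α₂ = α₁·K2/[H⁺] = 0.1690
α₁ + 2α₂ = 1.1660
DIC = CA / (α₁ + 2α₂) = 2.29 / 1.1660 = 1.96 mmol/kg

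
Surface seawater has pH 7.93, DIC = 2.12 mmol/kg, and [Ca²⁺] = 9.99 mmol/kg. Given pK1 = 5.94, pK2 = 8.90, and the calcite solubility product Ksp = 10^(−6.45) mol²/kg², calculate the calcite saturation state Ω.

α₂ = 1 / (1 + [H⁺]/K2 + [H⁺]²/(K1K2)) = 1 / (1 + 10^+0.97 + 10^-1.02)
   = 1 / (1 + 9.3325 + 0.095499) = 1/10.428 = 0.09590
[CO3²⁻] = α₂ × DIC = 0.09590 × 2.12 = 0.2033 mmol/kg
Ksp = 10^(−6.45) = 3.548×10^-7
Ω = [Ca²⁺][CO3²⁻]/Ksp = (9.99×10^-3)(2.033×10^-4) / 3.548×10^-7 = 5.72

Ω = 5.72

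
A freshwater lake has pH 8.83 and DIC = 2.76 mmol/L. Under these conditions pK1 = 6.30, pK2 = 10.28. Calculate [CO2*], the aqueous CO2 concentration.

α₀ = 1 / (1 + K1/[H⁺] + K1K2/[H⁺]²) = 1 / (1 + 10^+2.53 + 10^+1.08)
   = 1 / (1 + 338.84 + 12.023) = 1/351.87 = 0.002842
[CO2*] = α₀ × DIC = 0.002842 × 2.76 = 0.00784 mmol/L = 7.84 μmol/L

[CO2*] = 7.84 μmol/L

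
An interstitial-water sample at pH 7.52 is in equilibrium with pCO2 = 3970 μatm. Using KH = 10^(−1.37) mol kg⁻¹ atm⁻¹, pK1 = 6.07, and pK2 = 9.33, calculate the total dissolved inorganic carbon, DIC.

DIC = 5.02 mmol/kg

[CO2*] = KH · pCO2 = 10^(−1.37) × 3970×10^-6 = 1.694×10^-4 mol/kg
α₀ = 1/(1 + K1/[H⁺] + K1K2/[H⁺]²) = 1/(1 + 10^+1.45 + 10^-0.36) = 0.03376
DIC = [CO2*]/α₀ = 1.694×10^-4 / 0.03376 = 5.02 mmol/kg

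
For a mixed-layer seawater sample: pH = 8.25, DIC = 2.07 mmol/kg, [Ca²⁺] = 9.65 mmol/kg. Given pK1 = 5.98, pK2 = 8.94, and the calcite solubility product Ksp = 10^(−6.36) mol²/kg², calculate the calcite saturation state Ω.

Ω = 7.72

α₂ = 1 / (1 + [H⁺]/K2 + [H⁺]²/(K1K2)) = 1 / (1 + 10^+0.69 + 10^-1.58)
   = 1 / (1 + 4.8978 + 0.026303) = 1/5.9241 = 0.1688
[CO3²⁻] = α₂ × DIC = 0.1688 × 2.07 = 0.3494 mmol/kg
Ksp = 10^(−6.36) = 4.365×10^-7
Ω = [Ca²⁺][CO3²⁻]/Ksp = (9.65×10^-3)(3.494×10^-4) / 4.365×10^-7 = 7.72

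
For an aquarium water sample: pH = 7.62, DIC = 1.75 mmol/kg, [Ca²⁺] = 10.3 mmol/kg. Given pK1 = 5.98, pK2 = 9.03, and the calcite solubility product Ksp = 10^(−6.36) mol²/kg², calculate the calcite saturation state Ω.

α₂ = 1 / (1 + [H⁺]/K2 + [H⁺]²/(K1K2)) = 1 / (1 + 10^+1.41 + 10^-0.23)
   = 1 / (1 + 25.704 + 0.58884) = 1/27.293 = 0.03664
[CO3²⁻] = α₂ × DIC = 0.03664 × 1.75 = 0.06412 mmol/kg
Ksp = 10^(−6.36) = 4.365×10^-7
Ω = [Ca²⁺][CO3²⁻]/Ksp = (10.3×10^-3)(6.412×10^-5) / 4.365×10^-7 = 1.51

Ω = 1.51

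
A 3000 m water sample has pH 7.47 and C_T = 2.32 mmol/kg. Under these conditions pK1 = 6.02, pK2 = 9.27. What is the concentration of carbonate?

α₂ = 1 / (1 + [H⁺]/K2 + [H⁺]²/(K1K2)) = 1 / (1 + 10^+1.80 + 10^+0.35)
   = 1 / (1 + 63.096 + 2.2387) = 1/66.334 = 0.01508
[CO3²⁻] = α₂ × DIC = 0.01508 × 2.32 = 0.0350 mmol/kg

[CO3²⁻] = 0.0350 mmol/kg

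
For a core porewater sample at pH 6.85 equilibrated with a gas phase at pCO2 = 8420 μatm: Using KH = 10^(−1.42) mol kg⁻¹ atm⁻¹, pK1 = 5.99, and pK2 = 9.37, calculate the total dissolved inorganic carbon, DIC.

[CO2*] = KH · pCO2 = 10^(−1.42) × 8420×10^-6 = 3.201×10^-4 mol/kg
α₀ = 1/(1 + K1/[H⁺] + K1K2/[H⁺]²) = 1/(1 + 10^+0.86 + 10^-1.66) = 0.1210
DIC = [CO2*]/α₀ = 3.201×10^-4 / 0.1210 = 2.65 mmol/kg

DIC = 2.65 mmol/kg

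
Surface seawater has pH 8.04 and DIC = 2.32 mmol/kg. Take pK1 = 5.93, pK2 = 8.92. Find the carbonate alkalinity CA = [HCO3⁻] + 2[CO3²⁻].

CA = 2.57 mmol/kg

CA = [HCO3⁻] + 2[CO3²⁻] = (α₁ + 2α₂)·DIC
At pH 8.04: [H⁺]/K1 = 10^-2.11 = 0.0077625, K2/[H⁺] = 10^-0.88 = 0.13183
α₁ = 1/(1 + 0.0077625 + 0.13183) = 1/1.1396 = 0.8775; α₂ = α₁·K2/[H⁺] = 0.1157
α₁ + 2α₂ = 1.1089
CA = 1.1089 × 2.32 = 2.57 mmol/kg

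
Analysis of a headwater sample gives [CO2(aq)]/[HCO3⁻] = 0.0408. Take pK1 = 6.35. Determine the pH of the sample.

From K1 = [H⁺][HCO3⁻]/[CO2(aq)]:  pH = pK1 − log₁₀([CO2(aq)]/[HCO3⁻])
log₁₀(0.0408) = -1.389
pH = 6.35 − (-1.389) = 7.74

pH = 7.74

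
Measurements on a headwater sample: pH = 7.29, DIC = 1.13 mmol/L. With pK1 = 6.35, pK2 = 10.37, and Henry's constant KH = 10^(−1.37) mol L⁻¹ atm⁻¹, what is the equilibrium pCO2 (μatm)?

pCO2 = 2730 μatm

α₀ = 1 / (1 + K1/[H⁺] + K1K2/[H⁺]²) = 1 / (1 + 10^+0.94 + 10^-2.14)
   = 1 / (1 + 8.7096 + 0.0072444) = 1/9.7169 = 0.1029
[CO2*] = α₀ × DIC = 0.1029 × 1.13 = 0.1163 mmol/L
pCO2 = [CO2*]/KH = 1.163×10^-4 / 4.266×10^-2 = 2730 μatm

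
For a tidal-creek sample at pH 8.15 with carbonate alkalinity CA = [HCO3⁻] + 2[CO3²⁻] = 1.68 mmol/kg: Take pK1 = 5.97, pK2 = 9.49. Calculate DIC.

CA = [HCO3⁻] + 2[CO3²⁻] = (α₁ + 2α₂)·DIC
At pH 8.15: [H⁺]/K1 = 10^-2.18 = 0.0066069, K2/[H⁺] = 10^-1.34 = 0.045709
α₁ = 1/(1 + 0.0066069 + 0.045709) = 1/1.0523 = 0.9503; α₂ = α₁·K2/[H⁺] = 0.04344
α₁ + 2α₂ = 1.0372
DIC = CA / (α₁ + 2α₂) = 1.68 / 1.0372 = 1.62 mmol/kg

DIC = 1.62 mmol/kg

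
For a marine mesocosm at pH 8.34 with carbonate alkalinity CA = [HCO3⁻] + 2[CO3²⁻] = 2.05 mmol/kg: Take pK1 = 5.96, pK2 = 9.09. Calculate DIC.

DIC = 1.79 mmol/kg

CA = [HCO3⁻] + 2[CO3²⁻] = (α₁ + 2α₂)·DIC
At pH 8.34: [H⁺]/K1 = 10^-2.38 = 0.0041687, K2/[H⁺] = 10^-0.75 = 0.17783
α₁ = 1/(1 + 0.0041687 + 0.17783) = 1/1.1820 = 0.8460; α₂ = α₁·K2/[H⁺] = 0.1504
α₁ + 2α₂ = 1.1469
DIC = CA / (α₁ + 2α₂) = 2.05 / 1.1469 = 1.79 mmol/kg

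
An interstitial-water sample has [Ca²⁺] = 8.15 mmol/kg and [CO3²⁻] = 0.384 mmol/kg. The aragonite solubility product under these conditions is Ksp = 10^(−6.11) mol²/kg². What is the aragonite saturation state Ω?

Ω = 4.03

Ksp = 10^(−6.11) = 7.762×10^-7
Ω = [Ca²⁺][CO3²⁻]/Ksp = (8.15×10^-3)(0.384×10^-3) / 7.762×10^-7 = 4.03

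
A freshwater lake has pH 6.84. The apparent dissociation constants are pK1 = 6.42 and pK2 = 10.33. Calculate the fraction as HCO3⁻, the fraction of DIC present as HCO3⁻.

α₁ = 1 / (1 + [H⁺]/K1 + K2/[H⁺]) = 1 / (1 + 10^-0.42 + 10^-3.49)
   = 1 / (1 + 0.38019 + 0.00032359) = 1/1.3805 = 0.7244

α₁ = 0.724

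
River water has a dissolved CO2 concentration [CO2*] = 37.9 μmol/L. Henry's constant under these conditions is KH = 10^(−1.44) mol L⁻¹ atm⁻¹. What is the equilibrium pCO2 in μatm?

pCO2 = 1040 μatm

KH = 10^(−1.44) = 3.631×10^-2 mol L⁻¹ atm⁻¹
pCO2 = [CO2*]/KH = 37.9×10^-6 / 3.631×10^-2 = 1.04×10^-3 atm = 1040 μatm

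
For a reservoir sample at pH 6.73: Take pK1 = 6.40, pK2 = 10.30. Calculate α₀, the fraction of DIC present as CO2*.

α₀ = 0.319

α₀ = 1 / (1 + K1/[H⁺] + K1K2/[H⁺]²) = 1 / (1 + 10^+0.33 + 10^-3.24)
   = 1 / (1 + 2.1380 + 0.00057544) = 1/3.1385 = 0.3186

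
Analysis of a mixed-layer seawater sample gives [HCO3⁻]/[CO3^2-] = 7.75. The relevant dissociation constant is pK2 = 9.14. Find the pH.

pH = 8.25

From K2 = [H⁺][CO3^2-]/[HCO3⁻]:  pH = pK2 − log₁₀([HCO3⁻]/[CO3^2-])
log₁₀(7.75) = +0.889
pH = 9.14 − (+0.889) = 8.25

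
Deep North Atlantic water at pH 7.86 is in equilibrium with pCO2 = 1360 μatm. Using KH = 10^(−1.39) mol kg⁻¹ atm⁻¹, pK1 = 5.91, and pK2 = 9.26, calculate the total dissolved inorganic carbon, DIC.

DIC = 5.19 mmol/kg

[CO2*] = KH · pCO2 = 10^(−1.39) × 1360×10^-6 = 5.540×10^-5 mol/kg
α₀ = 1/(1 + K1/[H⁺] + K1K2/[H⁺]²) = 1/(1 + 10^+1.95 + 10^+0.55) = 0.01068
DIC = [CO2*]/α₀ = 5.540×10^-5 / 0.01068 = 5.19 mmol/kg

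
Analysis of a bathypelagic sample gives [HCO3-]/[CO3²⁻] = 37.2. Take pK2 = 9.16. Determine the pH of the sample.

From K2 = [H⁺][CO3²⁻]/[HCO3-]:  pH = pK2 − log₁₀([HCO3-]/[CO3²⁻])
log₁₀(37.2) = +1.571
pH = 9.16 − (+1.571) = 7.59

pH = 7.59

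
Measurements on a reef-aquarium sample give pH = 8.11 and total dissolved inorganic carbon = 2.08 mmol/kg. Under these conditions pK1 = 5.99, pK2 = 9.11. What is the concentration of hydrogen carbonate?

α₁ = 1 / (1 + [H⁺]/K1 + K2/[H⁺]) = 1 / (1 + 10^-2.12 + 10^-1.00)
   = 1 / (1 + 0.0075858 + 0.10000) = 1/1.1076 = 0.9029
[HCO3⁻] = α₁ × DIC = 0.9029 × 2.08 = 1.88 mmol/kg

[HCO3⁻] = 1.88 mmol/kg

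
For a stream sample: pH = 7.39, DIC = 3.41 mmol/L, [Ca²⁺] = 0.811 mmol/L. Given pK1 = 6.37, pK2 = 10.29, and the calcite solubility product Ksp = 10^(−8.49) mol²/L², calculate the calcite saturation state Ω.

α₂ = 1 / (1 + [H⁺]/K2 + [H⁺]²/(K1K2)) = 1 / (1 + 10^+2.90 + 10^+1.88)
   = 1 / (1 + 794.33 + 75.858) = 1/871.19 = 0.001148
[CO3²⁻] = α₂ × DIC = 0.001148 × 3.41 = 0.003914 mmol/L = 3.914 μmol/L
Ksp = 10^(−8.49) = 3.236×10^-9
Ω = [Ca²⁺][CO3²⁻]/Ksp = (0.811×10^-3)(3.914×10^-6) / 3.236×10^-9 = 0.981

Ω = 0.981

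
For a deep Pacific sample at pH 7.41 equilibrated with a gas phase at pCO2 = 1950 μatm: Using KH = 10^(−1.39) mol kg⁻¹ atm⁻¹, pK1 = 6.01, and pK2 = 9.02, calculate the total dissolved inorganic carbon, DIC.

[CO2*] = KH · pCO2 = 10^(−1.39) × 1950×10^-6 = 7.944×10^-5 mol/kg
α₀ = 1/(1 + K1/[H⁺] + K1K2/[H⁺]²) = 1/(1 + 10^+1.40 + 10^-0.21) = 0.03740
DIC = [CO2*]/α₀ = 7.944×10^-5 / 0.03740 = 2.12 mmol/kg

DIC = 2.12 mmol/kg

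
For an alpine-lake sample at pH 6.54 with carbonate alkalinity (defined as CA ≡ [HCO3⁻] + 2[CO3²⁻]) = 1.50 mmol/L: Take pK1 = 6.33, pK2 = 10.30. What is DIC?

CA = [HCO3⁻] + 2[CO3²⁻] = (α₁ + 2α₂)·DIC
At pH 6.54: [H⁺]/K1 = 10^-0.21 = 0.61660, K2/[H⁺] = 10^-3.76 = 0.00017378
α₁ = 1/(1 + 0.61660 + 0.00017378) = 1/1.6168 = 0.6185; α₂ = α₁·K2/[H⁺] = 0.0001075
α₁ + 2α₂ = 0.6187
DIC = CA / (α₁ + 2α₂) = 1.50 / 0.6187 = 2.42 mmol/L

DIC = 2.42 mmol/L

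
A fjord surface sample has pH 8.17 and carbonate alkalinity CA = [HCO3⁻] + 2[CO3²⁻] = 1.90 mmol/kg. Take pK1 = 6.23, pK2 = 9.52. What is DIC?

DIC = 1.84 mmol/kg

CA = [HCO3⁻] + 2[CO3²⁻] = (α₁ + 2α₂)·DIC
At pH 8.17: [H⁺]/K1 = 10^-1.94 = 0.011482, K2/[H⁺] = 10^-1.35 = 0.044668
α₁ = 1/(1 + 0.011482 + 0.044668) = 1/1.0561 = 0.9468; α₂ = α₁·K2/[H⁺] = 0.04229
α₁ + 2α₂ = 1.0314
DIC = CA / (α₁ + 2α₂) = 1.90 / 1.0314 = 1.84 mmol/kg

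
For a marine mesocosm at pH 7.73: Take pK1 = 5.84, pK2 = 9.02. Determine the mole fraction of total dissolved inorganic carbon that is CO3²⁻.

α₂ = 1 / (1 + [H⁺]/K2 + [H⁺]²/(K1K2)) = 1 / (1 + 10^+1.29 + 10^-0.60)
   = 1 / (1 + 19.498 + 0.25119) = 1/20.750 = 0.04819

α₂ = 0.0482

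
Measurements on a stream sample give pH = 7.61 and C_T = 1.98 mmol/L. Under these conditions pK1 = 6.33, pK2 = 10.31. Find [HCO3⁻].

[HCO3⁻] = 1.88 mmol/L

α₁ = 1 / (1 + [H⁺]/K1 + K2/[H⁺]) = 1 / (1 + 10^-1.28 + 10^-2.70)
   = 1 / (1 + 0.052481 + 0.0019953) = 1/1.0545 = 0.9483
[HCO3⁻] = α₁ × DIC = 0.9483 × 1.98 = 1.88 mmol/L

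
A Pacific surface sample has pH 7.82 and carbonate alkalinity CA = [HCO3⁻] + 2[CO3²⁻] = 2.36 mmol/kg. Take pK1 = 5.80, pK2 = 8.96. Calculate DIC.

CA = [HCO3⁻] + 2[CO3²⁻] = (α₁ + 2α₂)·DIC
At pH 7.82: [H⁺]/K1 = 10^-2.02 = 0.0095499, K2/[H⁺] = 10^-1.14 = 0.072444
α₁ = 1/(1 + 0.0095499 + 0.072444) = 1/1.0820 = 0.9242; α₂ = α₁·K2/[H⁺] = 0.06695
α₁ + 2α₂ = 1.0581
DIC = CA / (α₁ + 2α₂) = 2.36 / 1.0581 = 2.23 mmol/kg

DIC = 2.23 mmol/kg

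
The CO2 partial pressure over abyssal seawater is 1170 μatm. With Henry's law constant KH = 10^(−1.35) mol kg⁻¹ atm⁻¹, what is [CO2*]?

[CO2*] = 52.3 μmol/kg

KH = 10^(−1.35) = 4.467×10^-2 mol kg⁻¹ atm⁻¹
[CO2*] = KH · pCO2 = 4.467×10^-2 × 1170×10^-6 atm = 5.23×10^-5 mol/kg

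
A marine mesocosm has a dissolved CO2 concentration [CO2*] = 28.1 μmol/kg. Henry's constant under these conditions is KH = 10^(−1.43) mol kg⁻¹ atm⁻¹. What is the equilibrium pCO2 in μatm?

KH = 10^(−1.43) = 3.715×10^-2 mol kg⁻¹ atm⁻¹
pCO2 = [CO2*]/KH = 28.1×10^-6 / 3.715×10^-2 = 7.56×10^-4 atm = 756 μatm

pCO2 = 756 μatm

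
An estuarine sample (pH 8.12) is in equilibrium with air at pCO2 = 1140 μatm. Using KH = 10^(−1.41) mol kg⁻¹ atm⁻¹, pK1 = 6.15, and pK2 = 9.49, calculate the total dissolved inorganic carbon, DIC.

[CO2*] = KH · pCO2 = 10^(−1.41) × 1140×10^-6 = 4.435×10^-5 mol/kg
α₀ = 1/(1 + K1/[H⁺] + K1K2/[H⁺]²) = 1/(1 + 10^+1.97 + 10^+0.60) = 0.01017
DIC = [CO2*]/α₀ = 4.435×10^-5 / 0.01017 = 4.36 mmol/kg

DIC = 4.36 mmol/kg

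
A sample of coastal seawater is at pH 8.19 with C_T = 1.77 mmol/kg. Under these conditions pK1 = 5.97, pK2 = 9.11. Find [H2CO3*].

α₀ = 1 / (1 + K1/[H⁺] + K1K2/[H⁺]²) = 1 / (1 + 10^+2.22 + 10^+1.30)
   = 1 / (1 + 165.96 + 19.953) = 1/186.91 = 0.005350
[CO2*] = α₀ × DIC = 0.005350 × 1.77 = 0.00947 mmol/kg = 9.47 μmol/kg

[CO2*] = 9.47 μmol/kg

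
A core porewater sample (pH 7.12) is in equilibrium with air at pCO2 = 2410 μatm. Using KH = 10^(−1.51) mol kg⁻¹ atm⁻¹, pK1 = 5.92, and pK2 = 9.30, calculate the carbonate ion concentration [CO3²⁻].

[CO3²⁻] = 7.80 μmol/kg

[CO2*] = KH · pCO2 = 10^(−1.51) × 2410×10^-6 = 7.448×10^-5 mol/kg
α₀ = 1/(1 + K1/[H⁺] + K1K2/[H⁺]²) = 1/(1 + 10^+1.20 + 10^-0.98) = 0.05898
DIC = [CO2*]/α₀ = 7.448×10^-5 / 0.05898 = 1.263 mmol/kg
[CO3²⁻] = α₂·DIC; α₂ = 0.006176, so [CO3²⁻] = 0.006176 × 1.263 = 0.00780 mmol/kg = 7.80 μmol/kg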